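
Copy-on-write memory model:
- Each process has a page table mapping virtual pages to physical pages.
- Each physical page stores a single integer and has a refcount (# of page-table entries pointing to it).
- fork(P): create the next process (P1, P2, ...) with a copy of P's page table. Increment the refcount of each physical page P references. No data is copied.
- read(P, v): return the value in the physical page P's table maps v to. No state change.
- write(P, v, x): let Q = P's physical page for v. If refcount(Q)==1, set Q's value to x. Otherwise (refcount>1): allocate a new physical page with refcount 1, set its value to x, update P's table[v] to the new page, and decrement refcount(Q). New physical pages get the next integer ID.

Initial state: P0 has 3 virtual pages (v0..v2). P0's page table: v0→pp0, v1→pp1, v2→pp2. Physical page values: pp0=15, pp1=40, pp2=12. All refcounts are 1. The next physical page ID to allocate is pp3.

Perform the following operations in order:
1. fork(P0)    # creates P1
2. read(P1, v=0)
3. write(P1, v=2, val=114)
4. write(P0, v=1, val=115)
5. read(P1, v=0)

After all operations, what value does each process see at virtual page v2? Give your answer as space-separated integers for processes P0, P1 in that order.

Answer: 12 114

Derivation:
Op 1: fork(P0) -> P1. 3 ppages; refcounts: pp0:2 pp1:2 pp2:2
Op 2: read(P1, v0) -> 15. No state change.
Op 3: write(P1, v2, 114). refcount(pp2)=2>1 -> COPY to pp3. 4 ppages; refcounts: pp0:2 pp1:2 pp2:1 pp3:1
Op 4: write(P0, v1, 115). refcount(pp1)=2>1 -> COPY to pp4. 5 ppages; refcounts: pp0:2 pp1:1 pp2:1 pp3:1 pp4:1
Op 5: read(P1, v0) -> 15. No state change.
P0: v2 -> pp2 = 12
P1: v2 -> pp3 = 114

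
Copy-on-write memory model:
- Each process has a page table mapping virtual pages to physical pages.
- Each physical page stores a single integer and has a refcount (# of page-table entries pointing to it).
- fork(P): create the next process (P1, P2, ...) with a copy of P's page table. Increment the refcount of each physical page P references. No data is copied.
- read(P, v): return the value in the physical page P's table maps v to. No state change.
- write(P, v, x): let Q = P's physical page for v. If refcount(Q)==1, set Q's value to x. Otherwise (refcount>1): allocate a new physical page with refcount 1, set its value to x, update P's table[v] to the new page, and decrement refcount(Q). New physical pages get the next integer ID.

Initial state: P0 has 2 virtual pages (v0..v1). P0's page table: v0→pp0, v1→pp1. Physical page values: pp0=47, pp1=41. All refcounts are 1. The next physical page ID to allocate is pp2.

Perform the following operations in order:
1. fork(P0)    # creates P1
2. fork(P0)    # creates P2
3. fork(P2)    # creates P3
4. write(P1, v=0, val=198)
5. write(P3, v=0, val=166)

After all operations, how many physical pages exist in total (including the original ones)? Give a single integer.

Answer: 4

Derivation:
Op 1: fork(P0) -> P1. 2 ppages; refcounts: pp0:2 pp1:2
Op 2: fork(P0) -> P2. 2 ppages; refcounts: pp0:3 pp1:3
Op 3: fork(P2) -> P3. 2 ppages; refcounts: pp0:4 pp1:4
Op 4: write(P1, v0, 198). refcount(pp0)=4>1 -> COPY to pp2. 3 ppages; refcounts: pp0:3 pp1:4 pp2:1
Op 5: write(P3, v0, 166). refcount(pp0)=3>1 -> COPY to pp3. 4 ppages; refcounts: pp0:2 pp1:4 pp2:1 pp3:1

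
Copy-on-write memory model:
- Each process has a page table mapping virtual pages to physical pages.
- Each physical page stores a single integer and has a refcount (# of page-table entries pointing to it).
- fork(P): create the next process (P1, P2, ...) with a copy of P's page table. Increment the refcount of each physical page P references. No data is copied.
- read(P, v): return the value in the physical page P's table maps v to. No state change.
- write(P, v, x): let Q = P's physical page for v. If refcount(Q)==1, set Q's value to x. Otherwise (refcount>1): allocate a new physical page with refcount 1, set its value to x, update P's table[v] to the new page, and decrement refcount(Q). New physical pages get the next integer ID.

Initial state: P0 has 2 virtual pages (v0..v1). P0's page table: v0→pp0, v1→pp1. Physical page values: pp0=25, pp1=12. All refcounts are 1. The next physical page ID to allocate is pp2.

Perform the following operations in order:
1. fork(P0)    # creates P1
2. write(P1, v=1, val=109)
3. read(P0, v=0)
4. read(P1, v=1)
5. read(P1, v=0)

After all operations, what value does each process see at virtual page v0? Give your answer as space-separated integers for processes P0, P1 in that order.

Op 1: fork(P0) -> P1. 2 ppages; refcounts: pp0:2 pp1:2
Op 2: write(P1, v1, 109). refcount(pp1)=2>1 -> COPY to pp2. 3 ppages; refcounts: pp0:2 pp1:1 pp2:1
Op 3: read(P0, v0) -> 25. No state change.
Op 4: read(P1, v1) -> 109. No state change.
Op 5: read(P1, v0) -> 25. No state change.
P0: v0 -> pp0 = 25
P1: v0 -> pp0 = 25

Answer: 25 25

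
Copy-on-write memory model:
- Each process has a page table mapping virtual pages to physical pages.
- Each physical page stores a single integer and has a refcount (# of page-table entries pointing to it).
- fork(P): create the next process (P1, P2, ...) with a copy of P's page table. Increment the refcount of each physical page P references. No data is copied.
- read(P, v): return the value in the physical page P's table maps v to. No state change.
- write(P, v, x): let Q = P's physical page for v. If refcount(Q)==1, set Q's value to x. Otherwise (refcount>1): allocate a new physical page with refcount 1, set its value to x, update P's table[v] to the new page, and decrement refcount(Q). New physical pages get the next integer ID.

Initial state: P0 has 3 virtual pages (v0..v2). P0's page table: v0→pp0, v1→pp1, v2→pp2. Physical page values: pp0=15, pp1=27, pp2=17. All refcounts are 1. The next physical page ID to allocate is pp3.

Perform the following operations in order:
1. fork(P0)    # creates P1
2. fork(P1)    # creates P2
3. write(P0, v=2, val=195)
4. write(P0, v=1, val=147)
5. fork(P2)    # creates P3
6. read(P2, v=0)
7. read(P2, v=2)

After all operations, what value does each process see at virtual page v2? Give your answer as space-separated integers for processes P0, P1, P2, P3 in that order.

Answer: 195 17 17 17

Derivation:
Op 1: fork(P0) -> P1. 3 ppages; refcounts: pp0:2 pp1:2 pp2:2
Op 2: fork(P1) -> P2. 3 ppages; refcounts: pp0:3 pp1:3 pp2:3
Op 3: write(P0, v2, 195). refcount(pp2)=3>1 -> COPY to pp3. 4 ppages; refcounts: pp0:3 pp1:3 pp2:2 pp3:1
Op 4: write(P0, v1, 147). refcount(pp1)=3>1 -> COPY to pp4. 5 ppages; refcounts: pp0:3 pp1:2 pp2:2 pp3:1 pp4:1
Op 5: fork(P2) -> P3. 5 ppages; refcounts: pp0:4 pp1:3 pp2:3 pp3:1 pp4:1
Op 6: read(P2, v0) -> 15. No state change.
Op 7: read(P2, v2) -> 17. No state change.
P0: v2 -> pp3 = 195
P1: v2 -> pp2 = 17
P2: v2 -> pp2 = 17
P3: v2 -> pp2 = 17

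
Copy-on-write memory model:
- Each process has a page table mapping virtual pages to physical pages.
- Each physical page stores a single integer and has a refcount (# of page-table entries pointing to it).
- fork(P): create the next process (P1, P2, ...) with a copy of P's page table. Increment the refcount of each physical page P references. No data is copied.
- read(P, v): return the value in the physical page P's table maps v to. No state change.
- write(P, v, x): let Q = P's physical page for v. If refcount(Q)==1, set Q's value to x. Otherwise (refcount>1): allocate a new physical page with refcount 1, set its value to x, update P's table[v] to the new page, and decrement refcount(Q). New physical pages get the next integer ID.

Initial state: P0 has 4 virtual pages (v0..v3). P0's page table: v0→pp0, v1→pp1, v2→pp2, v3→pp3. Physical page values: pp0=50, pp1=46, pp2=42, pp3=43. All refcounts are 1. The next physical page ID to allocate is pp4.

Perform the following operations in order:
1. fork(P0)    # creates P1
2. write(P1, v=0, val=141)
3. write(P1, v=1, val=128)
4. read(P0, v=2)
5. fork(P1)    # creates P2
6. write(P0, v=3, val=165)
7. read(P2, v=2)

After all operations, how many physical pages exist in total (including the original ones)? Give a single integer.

Op 1: fork(P0) -> P1. 4 ppages; refcounts: pp0:2 pp1:2 pp2:2 pp3:2
Op 2: write(P1, v0, 141). refcount(pp0)=2>1 -> COPY to pp4. 5 ppages; refcounts: pp0:1 pp1:2 pp2:2 pp3:2 pp4:1
Op 3: write(P1, v1, 128). refcount(pp1)=2>1 -> COPY to pp5. 6 ppages; refcounts: pp0:1 pp1:1 pp2:2 pp3:2 pp4:1 pp5:1
Op 4: read(P0, v2) -> 42. No state change.
Op 5: fork(P1) -> P2. 6 ppages; refcounts: pp0:1 pp1:1 pp2:3 pp3:3 pp4:2 pp5:2
Op 6: write(P0, v3, 165). refcount(pp3)=3>1 -> COPY to pp6. 7 ppages; refcounts: pp0:1 pp1:1 pp2:3 pp3:2 pp4:2 pp5:2 pp6:1
Op 7: read(P2, v2) -> 42. No state change.

Answer: 7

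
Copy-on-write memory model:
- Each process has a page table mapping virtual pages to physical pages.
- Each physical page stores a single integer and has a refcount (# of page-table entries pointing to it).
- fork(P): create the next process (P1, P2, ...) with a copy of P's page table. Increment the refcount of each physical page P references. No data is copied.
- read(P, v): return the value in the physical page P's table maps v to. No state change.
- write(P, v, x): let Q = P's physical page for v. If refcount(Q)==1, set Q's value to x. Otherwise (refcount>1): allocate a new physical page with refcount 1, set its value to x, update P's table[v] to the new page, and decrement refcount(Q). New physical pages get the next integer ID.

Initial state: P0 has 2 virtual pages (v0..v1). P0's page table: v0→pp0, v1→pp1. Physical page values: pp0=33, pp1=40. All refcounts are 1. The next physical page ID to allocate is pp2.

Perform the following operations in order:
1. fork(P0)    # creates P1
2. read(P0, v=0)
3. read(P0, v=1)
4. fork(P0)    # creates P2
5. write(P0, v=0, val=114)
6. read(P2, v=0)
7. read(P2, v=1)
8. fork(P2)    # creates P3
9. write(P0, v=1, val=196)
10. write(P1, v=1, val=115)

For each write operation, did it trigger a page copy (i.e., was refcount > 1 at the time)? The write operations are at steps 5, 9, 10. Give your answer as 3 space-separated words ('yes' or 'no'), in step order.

Op 1: fork(P0) -> P1. 2 ppages; refcounts: pp0:2 pp1:2
Op 2: read(P0, v0) -> 33. No state change.
Op 3: read(P0, v1) -> 40. No state change.
Op 4: fork(P0) -> P2. 2 ppages; refcounts: pp0:3 pp1:3
Op 5: write(P0, v0, 114). refcount(pp0)=3>1 -> COPY to pp2. 3 ppages; refcounts: pp0:2 pp1:3 pp2:1
Op 6: read(P2, v0) -> 33. No state change.
Op 7: read(P2, v1) -> 40. No state change.
Op 8: fork(P2) -> P3. 3 ppages; refcounts: pp0:3 pp1:4 pp2:1
Op 9: write(P0, v1, 196). refcount(pp1)=4>1 -> COPY to pp3. 4 ppages; refcounts: pp0:3 pp1:3 pp2:1 pp3:1
Op 10: write(P1, v1, 115). refcount(pp1)=3>1 -> COPY to pp4. 5 ppages; refcounts: pp0:3 pp1:2 pp2:1 pp3:1 pp4:1

yes yes yes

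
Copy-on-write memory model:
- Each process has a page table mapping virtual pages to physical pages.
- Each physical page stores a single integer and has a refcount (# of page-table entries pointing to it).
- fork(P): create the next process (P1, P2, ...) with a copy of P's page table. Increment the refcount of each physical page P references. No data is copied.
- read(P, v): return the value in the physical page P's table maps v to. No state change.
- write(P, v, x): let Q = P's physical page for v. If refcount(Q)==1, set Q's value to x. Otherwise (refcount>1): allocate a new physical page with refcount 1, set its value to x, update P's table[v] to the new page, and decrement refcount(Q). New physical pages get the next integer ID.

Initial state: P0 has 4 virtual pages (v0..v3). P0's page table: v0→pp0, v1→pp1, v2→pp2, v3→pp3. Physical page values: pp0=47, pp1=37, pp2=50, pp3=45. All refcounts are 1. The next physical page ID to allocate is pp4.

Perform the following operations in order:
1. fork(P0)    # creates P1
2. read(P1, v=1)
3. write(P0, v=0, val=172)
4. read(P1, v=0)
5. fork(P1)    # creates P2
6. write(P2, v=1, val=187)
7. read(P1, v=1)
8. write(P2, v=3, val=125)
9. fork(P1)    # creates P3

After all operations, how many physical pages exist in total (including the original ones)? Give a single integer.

Answer: 7

Derivation:
Op 1: fork(P0) -> P1. 4 ppages; refcounts: pp0:2 pp1:2 pp2:2 pp3:2
Op 2: read(P1, v1) -> 37. No state change.
Op 3: write(P0, v0, 172). refcount(pp0)=2>1 -> COPY to pp4. 5 ppages; refcounts: pp0:1 pp1:2 pp2:2 pp3:2 pp4:1
Op 4: read(P1, v0) -> 47. No state change.
Op 5: fork(P1) -> P2. 5 ppages; refcounts: pp0:2 pp1:3 pp2:3 pp3:3 pp4:1
Op 6: write(P2, v1, 187). refcount(pp1)=3>1 -> COPY to pp5. 6 ppages; refcounts: pp0:2 pp1:2 pp2:3 pp3:3 pp4:1 pp5:1
Op 7: read(P1, v1) -> 37. No state change.
Op 8: write(P2, v3, 125). refcount(pp3)=3>1 -> COPY to pp6. 7 ppages; refcounts: pp0:2 pp1:2 pp2:3 pp3:2 pp4:1 pp5:1 pp6:1
Op 9: fork(P1) -> P3. 7 ppages; refcounts: pp0:3 pp1:3 pp2:4 pp3:3 pp4:1 pp5:1 pp6:1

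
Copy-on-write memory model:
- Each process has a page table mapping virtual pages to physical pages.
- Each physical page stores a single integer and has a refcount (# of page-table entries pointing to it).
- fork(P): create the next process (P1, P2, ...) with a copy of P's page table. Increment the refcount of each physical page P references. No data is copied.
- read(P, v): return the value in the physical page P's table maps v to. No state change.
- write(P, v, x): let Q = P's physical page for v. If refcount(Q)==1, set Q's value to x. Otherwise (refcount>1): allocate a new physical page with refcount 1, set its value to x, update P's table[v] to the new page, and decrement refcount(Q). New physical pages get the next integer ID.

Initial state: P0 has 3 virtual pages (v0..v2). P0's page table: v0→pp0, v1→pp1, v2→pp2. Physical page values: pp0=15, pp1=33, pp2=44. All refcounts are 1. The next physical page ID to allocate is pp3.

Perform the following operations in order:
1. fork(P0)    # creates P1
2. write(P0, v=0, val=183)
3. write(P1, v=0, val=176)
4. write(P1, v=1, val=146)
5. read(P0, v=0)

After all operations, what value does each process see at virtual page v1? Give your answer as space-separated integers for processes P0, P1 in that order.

Op 1: fork(P0) -> P1. 3 ppages; refcounts: pp0:2 pp1:2 pp2:2
Op 2: write(P0, v0, 183). refcount(pp0)=2>1 -> COPY to pp3. 4 ppages; refcounts: pp0:1 pp1:2 pp2:2 pp3:1
Op 3: write(P1, v0, 176). refcount(pp0)=1 -> write in place. 4 ppages; refcounts: pp0:1 pp1:2 pp2:2 pp3:1
Op 4: write(P1, v1, 146). refcount(pp1)=2>1 -> COPY to pp4. 5 ppages; refcounts: pp0:1 pp1:1 pp2:2 pp3:1 pp4:1
Op 5: read(P0, v0) -> 183. No state change.
P0: v1 -> pp1 = 33
P1: v1 -> pp4 = 146

Answer: 33 146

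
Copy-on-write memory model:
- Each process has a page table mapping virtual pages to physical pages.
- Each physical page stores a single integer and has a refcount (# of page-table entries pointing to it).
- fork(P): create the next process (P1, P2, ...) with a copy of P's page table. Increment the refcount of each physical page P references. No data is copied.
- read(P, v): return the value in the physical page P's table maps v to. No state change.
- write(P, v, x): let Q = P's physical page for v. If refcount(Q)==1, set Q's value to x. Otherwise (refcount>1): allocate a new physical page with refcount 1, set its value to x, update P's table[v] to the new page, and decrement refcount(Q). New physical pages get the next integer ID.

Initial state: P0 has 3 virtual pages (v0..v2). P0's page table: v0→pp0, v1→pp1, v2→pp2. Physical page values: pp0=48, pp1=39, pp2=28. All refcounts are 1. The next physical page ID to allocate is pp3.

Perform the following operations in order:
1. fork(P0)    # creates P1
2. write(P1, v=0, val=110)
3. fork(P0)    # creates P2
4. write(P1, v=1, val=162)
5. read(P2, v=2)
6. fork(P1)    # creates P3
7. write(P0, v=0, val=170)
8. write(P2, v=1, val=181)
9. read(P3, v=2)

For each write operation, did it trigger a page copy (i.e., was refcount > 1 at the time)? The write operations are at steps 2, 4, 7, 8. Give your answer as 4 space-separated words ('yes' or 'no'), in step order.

Op 1: fork(P0) -> P1. 3 ppages; refcounts: pp0:2 pp1:2 pp2:2
Op 2: write(P1, v0, 110). refcount(pp0)=2>1 -> COPY to pp3. 4 ppages; refcounts: pp0:1 pp1:2 pp2:2 pp3:1
Op 3: fork(P0) -> P2. 4 ppages; refcounts: pp0:2 pp1:3 pp2:3 pp3:1
Op 4: write(P1, v1, 162). refcount(pp1)=3>1 -> COPY to pp4. 5 ppages; refcounts: pp0:2 pp1:2 pp2:3 pp3:1 pp4:1
Op 5: read(P2, v2) -> 28. No state change.
Op 6: fork(P1) -> P3. 5 ppages; refcounts: pp0:2 pp1:2 pp2:4 pp3:2 pp4:2
Op 7: write(P0, v0, 170). refcount(pp0)=2>1 -> COPY to pp5. 6 ppages; refcounts: pp0:1 pp1:2 pp2:4 pp3:2 pp4:2 pp5:1
Op 8: write(P2, v1, 181). refcount(pp1)=2>1 -> COPY to pp6. 7 ppages; refcounts: pp0:1 pp1:1 pp2:4 pp3:2 pp4:2 pp5:1 pp6:1
Op 9: read(P3, v2) -> 28. No state change.

yes yes yes yes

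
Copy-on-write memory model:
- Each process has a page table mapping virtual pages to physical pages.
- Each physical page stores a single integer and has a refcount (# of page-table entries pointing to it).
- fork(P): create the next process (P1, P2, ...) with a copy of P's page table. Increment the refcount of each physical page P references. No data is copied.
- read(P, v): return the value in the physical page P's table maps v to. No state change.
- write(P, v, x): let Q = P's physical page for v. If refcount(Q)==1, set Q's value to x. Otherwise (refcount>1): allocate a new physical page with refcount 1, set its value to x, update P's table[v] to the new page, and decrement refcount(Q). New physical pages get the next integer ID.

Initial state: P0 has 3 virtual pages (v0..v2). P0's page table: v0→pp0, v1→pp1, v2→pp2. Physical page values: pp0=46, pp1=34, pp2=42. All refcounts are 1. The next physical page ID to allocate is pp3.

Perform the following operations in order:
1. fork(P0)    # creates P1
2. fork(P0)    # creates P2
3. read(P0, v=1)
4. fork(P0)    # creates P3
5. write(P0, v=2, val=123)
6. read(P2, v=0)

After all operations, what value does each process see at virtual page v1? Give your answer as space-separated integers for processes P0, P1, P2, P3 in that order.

Op 1: fork(P0) -> P1. 3 ppages; refcounts: pp0:2 pp1:2 pp2:2
Op 2: fork(P0) -> P2. 3 ppages; refcounts: pp0:3 pp1:3 pp2:3
Op 3: read(P0, v1) -> 34. No state change.
Op 4: fork(P0) -> P3. 3 ppages; refcounts: pp0:4 pp1:4 pp2:4
Op 5: write(P0, v2, 123). refcount(pp2)=4>1 -> COPY to pp3. 4 ppages; refcounts: pp0:4 pp1:4 pp2:3 pp3:1
Op 6: read(P2, v0) -> 46. No state change.
P0: v1 -> pp1 = 34
P1: v1 -> pp1 = 34
P2: v1 -> pp1 = 34
P3: v1 -> pp1 = 34

Answer: 34 34 34 34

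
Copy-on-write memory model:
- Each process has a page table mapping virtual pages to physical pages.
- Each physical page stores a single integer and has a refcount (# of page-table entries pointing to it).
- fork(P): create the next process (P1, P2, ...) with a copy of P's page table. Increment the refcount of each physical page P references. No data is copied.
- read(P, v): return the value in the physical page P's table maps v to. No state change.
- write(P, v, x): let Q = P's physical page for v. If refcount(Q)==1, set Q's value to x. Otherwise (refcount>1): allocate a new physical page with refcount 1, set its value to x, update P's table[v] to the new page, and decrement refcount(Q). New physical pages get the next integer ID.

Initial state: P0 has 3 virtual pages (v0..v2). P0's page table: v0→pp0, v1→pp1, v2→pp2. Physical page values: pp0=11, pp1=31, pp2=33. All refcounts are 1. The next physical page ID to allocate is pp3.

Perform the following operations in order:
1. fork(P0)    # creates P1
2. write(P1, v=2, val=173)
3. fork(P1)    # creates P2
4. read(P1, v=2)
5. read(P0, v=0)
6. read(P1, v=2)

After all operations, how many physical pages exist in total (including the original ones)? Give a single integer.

Op 1: fork(P0) -> P1. 3 ppages; refcounts: pp0:2 pp1:2 pp2:2
Op 2: write(P1, v2, 173). refcount(pp2)=2>1 -> COPY to pp3. 4 ppages; refcounts: pp0:2 pp1:2 pp2:1 pp3:1
Op 3: fork(P1) -> P2. 4 ppages; refcounts: pp0:3 pp1:3 pp2:1 pp3:2
Op 4: read(P1, v2) -> 173. No state change.
Op 5: read(P0, v0) -> 11. No state change.
Op 6: read(P1, v2) -> 173. No state change.

Answer: 4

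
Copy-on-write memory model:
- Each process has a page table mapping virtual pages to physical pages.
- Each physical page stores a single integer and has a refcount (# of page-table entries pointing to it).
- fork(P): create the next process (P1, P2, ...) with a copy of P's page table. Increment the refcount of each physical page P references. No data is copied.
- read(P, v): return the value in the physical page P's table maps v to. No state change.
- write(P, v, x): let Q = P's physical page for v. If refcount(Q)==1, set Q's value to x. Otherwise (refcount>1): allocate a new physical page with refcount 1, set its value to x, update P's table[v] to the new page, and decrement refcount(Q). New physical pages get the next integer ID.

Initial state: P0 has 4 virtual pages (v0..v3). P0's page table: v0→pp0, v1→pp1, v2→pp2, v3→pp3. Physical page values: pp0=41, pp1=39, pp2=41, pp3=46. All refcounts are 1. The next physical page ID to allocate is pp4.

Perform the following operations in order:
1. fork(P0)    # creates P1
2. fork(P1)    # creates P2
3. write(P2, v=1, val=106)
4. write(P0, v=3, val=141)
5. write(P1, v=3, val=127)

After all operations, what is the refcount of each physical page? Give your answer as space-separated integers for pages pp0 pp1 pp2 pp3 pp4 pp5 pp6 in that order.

Answer: 3 2 3 1 1 1 1

Derivation:
Op 1: fork(P0) -> P1. 4 ppages; refcounts: pp0:2 pp1:2 pp2:2 pp3:2
Op 2: fork(P1) -> P2. 4 ppages; refcounts: pp0:3 pp1:3 pp2:3 pp3:3
Op 3: write(P2, v1, 106). refcount(pp1)=3>1 -> COPY to pp4. 5 ppages; refcounts: pp0:3 pp1:2 pp2:3 pp3:3 pp4:1
Op 4: write(P0, v3, 141). refcount(pp3)=3>1 -> COPY to pp5. 6 ppages; refcounts: pp0:3 pp1:2 pp2:3 pp3:2 pp4:1 pp5:1
Op 5: write(P1, v3, 127). refcount(pp3)=2>1 -> COPY to pp6. 7 ppages; refcounts: pp0:3 pp1:2 pp2:3 pp3:1 pp4:1 pp5:1 pp6:1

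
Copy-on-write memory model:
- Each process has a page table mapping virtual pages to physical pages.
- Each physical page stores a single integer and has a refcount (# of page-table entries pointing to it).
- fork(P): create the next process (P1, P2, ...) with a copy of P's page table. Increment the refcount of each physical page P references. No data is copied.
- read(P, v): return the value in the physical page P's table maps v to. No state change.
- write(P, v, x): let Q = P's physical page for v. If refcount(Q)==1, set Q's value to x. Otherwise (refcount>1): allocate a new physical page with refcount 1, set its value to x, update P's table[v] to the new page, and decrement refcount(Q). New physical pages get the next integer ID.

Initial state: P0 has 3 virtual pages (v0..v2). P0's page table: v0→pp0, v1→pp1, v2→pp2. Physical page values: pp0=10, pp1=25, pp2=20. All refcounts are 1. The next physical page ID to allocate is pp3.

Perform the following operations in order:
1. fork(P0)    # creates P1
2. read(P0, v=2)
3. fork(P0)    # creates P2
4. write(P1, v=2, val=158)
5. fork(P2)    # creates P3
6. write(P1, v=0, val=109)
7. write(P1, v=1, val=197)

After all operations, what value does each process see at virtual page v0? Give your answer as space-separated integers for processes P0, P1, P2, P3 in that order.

Answer: 10 109 10 10

Derivation:
Op 1: fork(P0) -> P1. 3 ppages; refcounts: pp0:2 pp1:2 pp2:2
Op 2: read(P0, v2) -> 20. No state change.
Op 3: fork(P0) -> P2. 3 ppages; refcounts: pp0:3 pp1:3 pp2:3
Op 4: write(P1, v2, 158). refcount(pp2)=3>1 -> COPY to pp3. 4 ppages; refcounts: pp0:3 pp1:3 pp2:2 pp3:1
Op 5: fork(P2) -> P3. 4 ppages; refcounts: pp0:4 pp1:4 pp2:3 pp3:1
Op 6: write(P1, v0, 109). refcount(pp0)=4>1 -> COPY to pp4. 5 ppages; refcounts: pp0:3 pp1:4 pp2:3 pp3:1 pp4:1
Op 7: write(P1, v1, 197). refcount(pp1)=4>1 -> COPY to pp5. 6 ppages; refcounts: pp0:3 pp1:3 pp2:3 pp3:1 pp4:1 pp5:1
P0: v0 -> pp0 = 10
P1: v0 -> pp4 = 109
P2: v0 -> pp0 = 10
P3: v0 -> pp0 = 10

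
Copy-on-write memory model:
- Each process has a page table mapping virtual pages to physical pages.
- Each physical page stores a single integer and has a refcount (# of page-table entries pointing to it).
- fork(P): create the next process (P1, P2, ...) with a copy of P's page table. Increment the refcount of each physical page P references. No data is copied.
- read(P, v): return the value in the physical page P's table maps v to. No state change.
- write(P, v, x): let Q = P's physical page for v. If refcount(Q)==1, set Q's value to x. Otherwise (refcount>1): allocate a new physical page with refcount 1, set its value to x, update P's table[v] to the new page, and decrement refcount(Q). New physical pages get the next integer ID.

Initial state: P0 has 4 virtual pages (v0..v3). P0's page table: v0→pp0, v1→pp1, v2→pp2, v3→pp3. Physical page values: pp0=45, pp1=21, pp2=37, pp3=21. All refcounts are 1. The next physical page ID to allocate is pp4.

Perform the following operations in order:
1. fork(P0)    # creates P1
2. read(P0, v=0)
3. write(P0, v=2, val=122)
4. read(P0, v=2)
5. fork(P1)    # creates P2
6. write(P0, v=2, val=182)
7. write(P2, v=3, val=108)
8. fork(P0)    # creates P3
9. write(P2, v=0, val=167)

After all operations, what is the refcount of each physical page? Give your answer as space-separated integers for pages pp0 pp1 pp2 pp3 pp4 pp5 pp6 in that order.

Answer: 3 4 2 3 2 1 1

Derivation:
Op 1: fork(P0) -> P1. 4 ppages; refcounts: pp0:2 pp1:2 pp2:2 pp3:2
Op 2: read(P0, v0) -> 45. No state change.
Op 3: write(P0, v2, 122). refcount(pp2)=2>1 -> COPY to pp4. 5 ppages; refcounts: pp0:2 pp1:2 pp2:1 pp3:2 pp4:1
Op 4: read(P0, v2) -> 122. No state change.
Op 5: fork(P1) -> P2. 5 ppages; refcounts: pp0:3 pp1:3 pp2:2 pp3:3 pp4:1
Op 6: write(P0, v2, 182). refcount(pp4)=1 -> write in place. 5 ppages; refcounts: pp0:3 pp1:3 pp2:2 pp3:3 pp4:1
Op 7: write(P2, v3, 108). refcount(pp3)=3>1 -> COPY to pp5. 6 ppages; refcounts: pp0:3 pp1:3 pp2:2 pp3:2 pp4:1 pp5:1
Op 8: fork(P0) -> P3. 6 ppages; refcounts: pp0:4 pp1:4 pp2:2 pp3:3 pp4:2 pp5:1
Op 9: write(P2, v0, 167). refcount(pp0)=4>1 -> COPY to pp6. 7 ppages; refcounts: pp0:3 pp1:4 pp2:2 pp3:3 pp4:2 pp5:1 pp6:1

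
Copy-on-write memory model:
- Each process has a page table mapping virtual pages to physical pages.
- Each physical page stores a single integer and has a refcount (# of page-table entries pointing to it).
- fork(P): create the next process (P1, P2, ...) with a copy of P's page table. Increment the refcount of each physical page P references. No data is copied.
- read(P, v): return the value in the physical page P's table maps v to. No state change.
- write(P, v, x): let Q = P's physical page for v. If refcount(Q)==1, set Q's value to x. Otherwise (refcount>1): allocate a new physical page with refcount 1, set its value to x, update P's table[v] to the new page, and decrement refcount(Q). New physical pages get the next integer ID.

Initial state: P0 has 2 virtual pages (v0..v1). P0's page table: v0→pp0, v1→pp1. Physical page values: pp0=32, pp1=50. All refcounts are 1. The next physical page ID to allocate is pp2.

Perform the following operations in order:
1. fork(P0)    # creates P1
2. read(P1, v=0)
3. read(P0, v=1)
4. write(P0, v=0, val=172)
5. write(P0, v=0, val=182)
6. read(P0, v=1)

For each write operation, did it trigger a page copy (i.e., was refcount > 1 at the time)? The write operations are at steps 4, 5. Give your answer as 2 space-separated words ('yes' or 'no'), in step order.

Op 1: fork(P0) -> P1. 2 ppages; refcounts: pp0:2 pp1:2
Op 2: read(P1, v0) -> 32. No state change.
Op 3: read(P0, v1) -> 50. No state change.
Op 4: write(P0, v0, 172). refcount(pp0)=2>1 -> COPY to pp2. 3 ppages; refcounts: pp0:1 pp1:2 pp2:1
Op 5: write(P0, v0, 182). refcount(pp2)=1 -> write in place. 3 ppages; refcounts: pp0:1 pp1:2 pp2:1
Op 6: read(P0, v1) -> 50. No state change.

yes no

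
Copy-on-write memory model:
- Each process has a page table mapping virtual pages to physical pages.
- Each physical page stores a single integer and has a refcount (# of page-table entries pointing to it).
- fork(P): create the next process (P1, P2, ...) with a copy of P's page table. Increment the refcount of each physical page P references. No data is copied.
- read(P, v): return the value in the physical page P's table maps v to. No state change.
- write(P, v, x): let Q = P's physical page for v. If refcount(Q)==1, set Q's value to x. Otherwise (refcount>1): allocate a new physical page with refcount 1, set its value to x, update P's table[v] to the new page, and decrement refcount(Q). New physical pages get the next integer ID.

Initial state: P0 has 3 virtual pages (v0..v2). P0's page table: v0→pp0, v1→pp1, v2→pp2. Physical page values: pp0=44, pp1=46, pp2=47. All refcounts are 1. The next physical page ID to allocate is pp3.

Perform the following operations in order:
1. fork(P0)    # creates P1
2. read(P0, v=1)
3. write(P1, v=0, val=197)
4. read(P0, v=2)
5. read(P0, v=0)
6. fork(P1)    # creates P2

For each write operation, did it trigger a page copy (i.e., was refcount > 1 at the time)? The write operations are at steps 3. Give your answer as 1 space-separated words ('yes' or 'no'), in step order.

Op 1: fork(P0) -> P1. 3 ppages; refcounts: pp0:2 pp1:2 pp2:2
Op 2: read(P0, v1) -> 46. No state change.
Op 3: write(P1, v0, 197). refcount(pp0)=2>1 -> COPY to pp3. 4 ppages; refcounts: pp0:1 pp1:2 pp2:2 pp3:1
Op 4: read(P0, v2) -> 47. No state change.
Op 5: read(P0, v0) -> 44. No state change.
Op 6: fork(P1) -> P2. 4 ppages; refcounts: pp0:1 pp1:3 pp2:3 pp3:2

yes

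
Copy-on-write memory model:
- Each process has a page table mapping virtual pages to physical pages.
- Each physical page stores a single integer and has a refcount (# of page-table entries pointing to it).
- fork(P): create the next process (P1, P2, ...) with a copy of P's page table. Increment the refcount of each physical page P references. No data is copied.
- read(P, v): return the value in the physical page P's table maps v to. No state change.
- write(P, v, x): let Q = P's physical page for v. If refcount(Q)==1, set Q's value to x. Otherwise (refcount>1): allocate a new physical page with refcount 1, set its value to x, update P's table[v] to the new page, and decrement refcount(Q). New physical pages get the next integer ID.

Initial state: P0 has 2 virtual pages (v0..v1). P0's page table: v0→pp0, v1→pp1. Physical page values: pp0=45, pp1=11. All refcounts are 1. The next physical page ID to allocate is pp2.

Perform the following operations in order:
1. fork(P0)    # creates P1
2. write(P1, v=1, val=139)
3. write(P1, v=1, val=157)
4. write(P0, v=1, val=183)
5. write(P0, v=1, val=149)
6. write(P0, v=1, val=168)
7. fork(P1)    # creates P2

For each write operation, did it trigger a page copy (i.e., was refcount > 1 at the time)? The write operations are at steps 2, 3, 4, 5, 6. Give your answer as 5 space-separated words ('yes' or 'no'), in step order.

Op 1: fork(P0) -> P1. 2 ppages; refcounts: pp0:2 pp1:2
Op 2: write(P1, v1, 139). refcount(pp1)=2>1 -> COPY to pp2. 3 ppages; refcounts: pp0:2 pp1:1 pp2:1
Op 3: write(P1, v1, 157). refcount(pp2)=1 -> write in place. 3 ppages; refcounts: pp0:2 pp1:1 pp2:1
Op 4: write(P0, v1, 183). refcount(pp1)=1 -> write in place. 3 ppages; refcounts: pp0:2 pp1:1 pp2:1
Op 5: write(P0, v1, 149). refcount(pp1)=1 -> write in place. 3 ppages; refcounts: pp0:2 pp1:1 pp2:1
Op 6: write(P0, v1, 168). refcount(pp1)=1 -> write in place. 3 ppages; refcounts: pp0:2 pp1:1 pp2:1
Op 7: fork(P1) -> P2. 3 ppages; refcounts: pp0:3 pp1:1 pp2:2

yes no no no no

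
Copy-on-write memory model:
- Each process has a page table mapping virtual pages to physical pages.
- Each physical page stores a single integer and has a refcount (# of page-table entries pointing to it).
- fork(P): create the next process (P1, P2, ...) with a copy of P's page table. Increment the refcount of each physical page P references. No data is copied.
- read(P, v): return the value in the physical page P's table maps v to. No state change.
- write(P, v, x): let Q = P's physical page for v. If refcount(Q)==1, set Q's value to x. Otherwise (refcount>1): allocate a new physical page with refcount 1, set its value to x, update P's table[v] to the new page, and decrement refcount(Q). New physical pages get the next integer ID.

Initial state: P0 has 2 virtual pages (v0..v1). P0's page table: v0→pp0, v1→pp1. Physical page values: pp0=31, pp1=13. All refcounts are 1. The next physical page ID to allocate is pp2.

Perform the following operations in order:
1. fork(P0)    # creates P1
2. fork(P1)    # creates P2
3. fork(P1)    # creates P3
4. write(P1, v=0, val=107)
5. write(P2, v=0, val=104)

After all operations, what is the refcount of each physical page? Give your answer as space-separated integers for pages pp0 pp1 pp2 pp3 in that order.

Op 1: fork(P0) -> P1. 2 ppages; refcounts: pp0:2 pp1:2
Op 2: fork(P1) -> P2. 2 ppages; refcounts: pp0:3 pp1:3
Op 3: fork(P1) -> P3. 2 ppages; refcounts: pp0:4 pp1:4
Op 4: write(P1, v0, 107). refcount(pp0)=4>1 -> COPY to pp2. 3 ppages; refcounts: pp0:3 pp1:4 pp2:1
Op 5: write(P2, v0, 104). refcount(pp0)=3>1 -> COPY to pp3. 4 ppages; refcounts: pp0:2 pp1:4 pp2:1 pp3:1

Answer: 2 4 1 1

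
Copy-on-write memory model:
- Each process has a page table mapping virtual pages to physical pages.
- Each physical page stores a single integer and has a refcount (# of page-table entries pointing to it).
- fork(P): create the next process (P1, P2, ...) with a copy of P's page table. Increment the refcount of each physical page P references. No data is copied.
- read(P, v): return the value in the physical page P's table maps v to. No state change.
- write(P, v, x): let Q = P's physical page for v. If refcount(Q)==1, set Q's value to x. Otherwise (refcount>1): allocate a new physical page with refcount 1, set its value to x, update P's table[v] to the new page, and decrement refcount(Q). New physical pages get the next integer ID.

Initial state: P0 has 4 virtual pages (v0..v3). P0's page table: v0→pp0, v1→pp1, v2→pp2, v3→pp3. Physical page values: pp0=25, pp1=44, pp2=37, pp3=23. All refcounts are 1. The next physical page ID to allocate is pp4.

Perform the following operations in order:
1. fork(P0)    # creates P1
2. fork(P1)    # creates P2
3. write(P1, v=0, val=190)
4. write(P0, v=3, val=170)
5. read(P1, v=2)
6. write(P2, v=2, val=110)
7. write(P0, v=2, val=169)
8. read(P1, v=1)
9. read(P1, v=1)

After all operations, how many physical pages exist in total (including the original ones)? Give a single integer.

Answer: 8

Derivation:
Op 1: fork(P0) -> P1. 4 ppages; refcounts: pp0:2 pp1:2 pp2:2 pp3:2
Op 2: fork(P1) -> P2. 4 ppages; refcounts: pp0:3 pp1:3 pp2:3 pp3:3
Op 3: write(P1, v0, 190). refcount(pp0)=3>1 -> COPY to pp4. 5 ppages; refcounts: pp0:2 pp1:3 pp2:3 pp3:3 pp4:1
Op 4: write(P0, v3, 170). refcount(pp3)=3>1 -> COPY to pp5. 6 ppages; refcounts: pp0:2 pp1:3 pp2:3 pp3:2 pp4:1 pp5:1
Op 5: read(P1, v2) -> 37. No state change.
Op 6: write(P2, v2, 110). refcount(pp2)=3>1 -> COPY to pp6. 7 ppages; refcounts: pp0:2 pp1:3 pp2:2 pp3:2 pp4:1 pp5:1 pp6:1
Op 7: write(P0, v2, 169). refcount(pp2)=2>1 -> COPY to pp7. 8 ppages; refcounts: pp0:2 pp1:3 pp2:1 pp3:2 pp4:1 pp5:1 pp6:1 pp7:1
Op 8: read(P1, v1) -> 44. No state change.
Op 9: read(P1, v1) -> 44. No state change.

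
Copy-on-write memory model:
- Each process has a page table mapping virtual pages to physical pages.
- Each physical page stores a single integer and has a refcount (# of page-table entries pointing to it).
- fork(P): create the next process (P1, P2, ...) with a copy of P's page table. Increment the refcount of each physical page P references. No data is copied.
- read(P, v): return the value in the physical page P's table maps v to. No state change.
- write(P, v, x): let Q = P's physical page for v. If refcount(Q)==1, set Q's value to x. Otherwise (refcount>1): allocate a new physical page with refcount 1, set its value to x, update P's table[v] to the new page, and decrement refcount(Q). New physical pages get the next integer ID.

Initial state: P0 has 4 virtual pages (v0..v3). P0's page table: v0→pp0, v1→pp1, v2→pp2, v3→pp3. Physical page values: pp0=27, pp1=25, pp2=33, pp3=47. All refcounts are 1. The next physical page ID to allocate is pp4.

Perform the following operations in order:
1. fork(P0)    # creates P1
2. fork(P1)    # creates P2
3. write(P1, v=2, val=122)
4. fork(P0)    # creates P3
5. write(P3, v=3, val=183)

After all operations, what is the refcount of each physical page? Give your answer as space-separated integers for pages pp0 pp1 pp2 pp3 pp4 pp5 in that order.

Answer: 4 4 3 3 1 1

Derivation:
Op 1: fork(P0) -> P1. 4 ppages; refcounts: pp0:2 pp1:2 pp2:2 pp3:2
Op 2: fork(P1) -> P2. 4 ppages; refcounts: pp0:3 pp1:3 pp2:3 pp3:3
Op 3: write(P1, v2, 122). refcount(pp2)=3>1 -> COPY to pp4. 5 ppages; refcounts: pp0:3 pp1:3 pp2:2 pp3:3 pp4:1
Op 4: fork(P0) -> P3. 5 ppages; refcounts: pp0:4 pp1:4 pp2:3 pp3:4 pp4:1
Op 5: write(P3, v3, 183). refcount(pp3)=4>1 -> COPY to pp5. 6 ppages; refcounts: pp0:4 pp1:4 pp2:3 pp3:3 pp4:1 pp5:1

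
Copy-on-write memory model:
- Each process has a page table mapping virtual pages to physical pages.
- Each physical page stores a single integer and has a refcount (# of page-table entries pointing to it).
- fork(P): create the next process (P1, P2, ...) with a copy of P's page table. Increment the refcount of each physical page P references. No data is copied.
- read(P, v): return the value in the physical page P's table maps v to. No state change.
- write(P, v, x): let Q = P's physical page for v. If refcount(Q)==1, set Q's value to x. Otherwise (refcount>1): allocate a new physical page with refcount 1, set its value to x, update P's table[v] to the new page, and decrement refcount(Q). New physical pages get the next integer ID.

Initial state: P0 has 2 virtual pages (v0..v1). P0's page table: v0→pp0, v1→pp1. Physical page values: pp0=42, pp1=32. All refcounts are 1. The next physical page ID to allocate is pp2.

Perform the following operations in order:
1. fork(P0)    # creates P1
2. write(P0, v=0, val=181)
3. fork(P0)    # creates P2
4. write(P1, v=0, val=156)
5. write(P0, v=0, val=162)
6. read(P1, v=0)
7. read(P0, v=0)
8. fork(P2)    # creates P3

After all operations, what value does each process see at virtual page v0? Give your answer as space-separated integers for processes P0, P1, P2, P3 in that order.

Answer: 162 156 181 181

Derivation:
Op 1: fork(P0) -> P1. 2 ppages; refcounts: pp0:2 pp1:2
Op 2: write(P0, v0, 181). refcount(pp0)=2>1 -> COPY to pp2. 3 ppages; refcounts: pp0:1 pp1:2 pp2:1
Op 3: fork(P0) -> P2. 3 ppages; refcounts: pp0:1 pp1:3 pp2:2
Op 4: write(P1, v0, 156). refcount(pp0)=1 -> write in place. 3 ppages; refcounts: pp0:1 pp1:3 pp2:2
Op 5: write(P0, v0, 162). refcount(pp2)=2>1 -> COPY to pp3. 4 ppages; refcounts: pp0:1 pp1:3 pp2:1 pp3:1
Op 6: read(P1, v0) -> 156. No state change.
Op 7: read(P0, v0) -> 162. No state change.
Op 8: fork(P2) -> P3. 4 ppages; refcounts: pp0:1 pp1:4 pp2:2 pp3:1
P0: v0 -> pp3 = 162
P1: v0 -> pp0 = 156
P2: v0 -> pp2 = 181
P3: v0 -> pp2 = 181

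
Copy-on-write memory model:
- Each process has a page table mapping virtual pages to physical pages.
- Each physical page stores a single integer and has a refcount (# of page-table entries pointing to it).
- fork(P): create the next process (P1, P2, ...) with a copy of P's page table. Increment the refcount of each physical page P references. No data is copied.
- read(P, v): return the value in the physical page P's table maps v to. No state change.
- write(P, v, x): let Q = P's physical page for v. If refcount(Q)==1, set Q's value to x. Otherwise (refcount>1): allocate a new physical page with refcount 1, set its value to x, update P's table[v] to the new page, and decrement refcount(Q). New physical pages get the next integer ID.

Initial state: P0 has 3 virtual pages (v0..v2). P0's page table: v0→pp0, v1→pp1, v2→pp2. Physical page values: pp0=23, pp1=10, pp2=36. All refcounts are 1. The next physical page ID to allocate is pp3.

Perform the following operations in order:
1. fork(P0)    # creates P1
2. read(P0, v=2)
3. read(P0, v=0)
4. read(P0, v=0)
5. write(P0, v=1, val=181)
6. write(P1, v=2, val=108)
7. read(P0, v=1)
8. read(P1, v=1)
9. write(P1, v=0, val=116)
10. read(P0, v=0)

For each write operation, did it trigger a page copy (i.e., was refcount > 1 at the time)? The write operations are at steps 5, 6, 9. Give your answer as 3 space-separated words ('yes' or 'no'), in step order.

Op 1: fork(P0) -> P1. 3 ppages; refcounts: pp0:2 pp1:2 pp2:2
Op 2: read(P0, v2) -> 36. No state change.
Op 3: read(P0, v0) -> 23. No state change.
Op 4: read(P0, v0) -> 23. No state change.
Op 5: write(P0, v1, 181). refcount(pp1)=2>1 -> COPY to pp3. 4 ppages; refcounts: pp0:2 pp1:1 pp2:2 pp3:1
Op 6: write(P1, v2, 108). refcount(pp2)=2>1 -> COPY to pp4. 5 ppages; refcounts: pp0:2 pp1:1 pp2:1 pp3:1 pp4:1
Op 7: read(P0, v1) -> 181. No state change.
Op 8: read(P1, v1) -> 10. No state change.
Op 9: write(P1, v0, 116). refcount(pp0)=2>1 -> COPY to pp5. 6 ppages; refcounts: pp0:1 pp1:1 pp2:1 pp3:1 pp4:1 pp5:1
Op 10: read(P0, v0) -> 23. No state change.

yes yes yes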